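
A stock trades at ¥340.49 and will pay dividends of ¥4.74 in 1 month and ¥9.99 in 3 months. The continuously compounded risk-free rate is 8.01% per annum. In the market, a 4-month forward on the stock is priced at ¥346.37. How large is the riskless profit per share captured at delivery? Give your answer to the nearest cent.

PV(dividends) I = 4.74·e^(−0.0801·1/12) + 9.99·e^(−0.0801·3/12) = 14.5004
Fair forward F* = (S − I)·e^(rT) = (340.49 − 14.5004)·e^0.026700 = 325.9896 × 1.027060 = 334.8109
Market ¥346.37 > fair 334.8109: forward overpriced → cash-and-carry (borrow at r, buy the stock and collect the dividends, short the forward).
Profit at T = |F_mkt − F*| = |346.37 − 334.8109| = ¥11.56 per share

¥11.56 per share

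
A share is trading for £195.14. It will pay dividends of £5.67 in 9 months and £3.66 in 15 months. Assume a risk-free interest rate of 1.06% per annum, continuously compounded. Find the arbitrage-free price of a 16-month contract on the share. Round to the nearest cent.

£188.55

PV(dividends) I = 5.67·e^(−0.0106·9/12) + 3.66·e^(−0.0106·15/12)
I = 5.6251 + 3.6118 = 9.2369
F = (S − I)·e^(rT) = (195.14 − 9.2369) · e^(0.0106·16/12)
= 185.9031 · e^0.014133 = 185.9031 × 1.014233 = £188.55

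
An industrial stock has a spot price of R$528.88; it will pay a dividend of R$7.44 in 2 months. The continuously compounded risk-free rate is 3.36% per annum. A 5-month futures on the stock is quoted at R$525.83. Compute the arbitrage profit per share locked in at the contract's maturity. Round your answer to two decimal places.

R$3.00 per share

PV(dividends) I = 7.44·e^(−0.0336·2/12) = 7.3985
Fair futures F* = (S − I)·e^(rT) = (528.88 − 7.3985)·e^0.014000 = 521.4815 × 1.014098 = 528.8333
Market R$525.83 < fair 528.8333: forward underpriced → reverse cash-and-carry (short the stock, invest proceeds at r, pay the dividends, go long the forward).
Profit at T = |F_mkt − F*| = |525.83 − 528.8333| = R$3.00 per share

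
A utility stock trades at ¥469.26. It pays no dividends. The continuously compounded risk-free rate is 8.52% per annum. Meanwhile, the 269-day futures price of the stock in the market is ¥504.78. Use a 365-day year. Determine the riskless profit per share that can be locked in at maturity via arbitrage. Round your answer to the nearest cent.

¥5.11 per share

Fair futures: F* = S·e^(carry·T), with carry = r = 0.0852
F* = 469.26 · e^(0.0852 × 269/365) = 469.26 · e^0.062791 = 469.26 × 1.064804 = ¥499.6699
Market ¥504.78 > fair ¥499.6699: forward overpriced → cash-and-carry (buy spot, short the forward).
At maturity, profit = |F_mkt − F*| = |504.78 − 499.6699| = ¥5.11 per share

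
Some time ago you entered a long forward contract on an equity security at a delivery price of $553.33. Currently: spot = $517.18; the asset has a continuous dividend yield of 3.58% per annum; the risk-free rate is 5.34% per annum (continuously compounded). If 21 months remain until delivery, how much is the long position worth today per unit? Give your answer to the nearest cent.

-$18.19

Current fair forward for the remaining 21 months: F = S·e^((r − q)·T), (r − q) = 0.0534 − 0.0358 = 0.0176
F = 517.18 · e^(0.0176 × 21/12) = 517.18 × 1.031279 = 533.3569
Value of long forward = (F − K)·e^(−rT) = (533.3569 − 553.33) · e^(−0.0534·21/12)
= -19.9731 × 0.910784 = -18.19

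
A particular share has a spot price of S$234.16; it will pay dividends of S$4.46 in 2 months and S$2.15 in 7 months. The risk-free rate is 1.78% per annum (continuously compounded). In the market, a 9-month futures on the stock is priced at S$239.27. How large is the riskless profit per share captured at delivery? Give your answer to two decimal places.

S$8.63 per share

PV(dividends) I = 4.46·e^(−0.0178·2/12) + 2.15·e^(−0.0178·7/12) = 6.5746
Fair futures F* = (S − I)·e^(rT) = (234.16 − 6.5746)·e^0.013350 = 227.5854 × 1.013440 = 230.6441
Market S$239.27 > fair 230.6441: forward overpriced → cash-and-carry (borrow at r, buy the stock and collect the dividends, short the forward).
Profit at T = |F_mkt − F*| = |239.27 − 230.6441| = S$8.63 per share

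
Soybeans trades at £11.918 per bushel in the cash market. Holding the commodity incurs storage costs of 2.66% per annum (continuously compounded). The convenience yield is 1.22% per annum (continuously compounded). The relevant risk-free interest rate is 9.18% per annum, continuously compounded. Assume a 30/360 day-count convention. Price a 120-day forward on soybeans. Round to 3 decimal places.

Net carry = r + u − y = 0.0918 + 0.0266 − 0.0122 = 0.1062
F = S·e^((r+u−y)T) = 11.918 · e^(0.1062 × 120/360) = 11.918 · e^0.035400
= 11.918 × 1.036034 = £12.347 per bushel

£12.347 per bushel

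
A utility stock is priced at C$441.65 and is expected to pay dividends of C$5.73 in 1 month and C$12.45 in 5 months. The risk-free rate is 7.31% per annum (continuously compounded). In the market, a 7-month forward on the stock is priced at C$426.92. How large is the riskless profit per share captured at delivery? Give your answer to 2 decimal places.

PV(dividends) I = 5.73·e^(−0.0731·1/12) + 12.45·e^(−0.0731·5/12) = 17.7717
Fair forward F* = (S − I)·e^(rT) = (441.65 − 17.7717)·e^0.042642 = 423.8783 × 1.043564 = 442.3441
Market C$426.92 < fair 442.3441: forward underpriced → reverse cash-and-carry (short the stock, invest proceeds at r, pay the dividends, go long the forward).
Profit at T = |F_mkt − F*| = |426.92 − 442.3441| = C$15.42 per share

C$15.42 per share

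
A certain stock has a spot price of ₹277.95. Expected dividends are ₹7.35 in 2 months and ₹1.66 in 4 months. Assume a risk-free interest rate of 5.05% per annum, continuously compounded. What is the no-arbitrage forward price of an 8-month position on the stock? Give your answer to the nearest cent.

₹278.24

PV(dividends) I = 7.35·e^(−0.0505·2/12) + 1.66·e^(−0.0505·4/12)
I = 7.2884 + 1.6323 = 8.9207
F = (S − I)·e^(rT) = (277.95 − 8.9207) · e^(0.0505·8/12)
= 269.0293 · e^0.033667 = 269.0293 × 1.034240 = ₹278.24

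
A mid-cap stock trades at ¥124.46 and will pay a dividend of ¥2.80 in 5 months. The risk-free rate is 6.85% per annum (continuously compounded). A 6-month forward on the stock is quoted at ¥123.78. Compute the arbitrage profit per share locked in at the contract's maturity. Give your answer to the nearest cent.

PV(dividends) I = 2.80·e^(−0.0685·5/12) = 2.7212
Fair forward F* = (S − I)·e^(rT) = (124.46 − 2.7212)·e^0.034250 = 121.7388 × 1.034843 = 125.9805
Market ¥123.78 < fair 125.9805: forward underpriced → reverse cash-and-carry (short the stock, invest proceeds at r, pay the dividends, go long the forward).
Profit at T = |F_mkt − F*| = |123.78 − 125.9805| = ¥2.20 per share

¥2.20 per share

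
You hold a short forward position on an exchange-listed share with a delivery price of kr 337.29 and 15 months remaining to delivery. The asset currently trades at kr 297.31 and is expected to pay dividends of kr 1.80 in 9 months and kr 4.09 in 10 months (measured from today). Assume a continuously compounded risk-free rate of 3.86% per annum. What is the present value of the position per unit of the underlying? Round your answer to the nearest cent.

kr 29.80

PV(remaining dividends) I = 1.80·e^(−0.0386·9/12) + 4.09·e^(−0.0386·10/12) = 5.7092
Current forward F = (S − I)·e^(rT) = (297.31 − 5.7092)·e^(0.0386·15/12) = 291.6008 × 1.049433 = 306.0155
Value (long) = (F − K)·e^(−rT) = (306.0155 − 337.29) × 0.952896 = -29.8013
Short position value = −(long value) = kr 29.80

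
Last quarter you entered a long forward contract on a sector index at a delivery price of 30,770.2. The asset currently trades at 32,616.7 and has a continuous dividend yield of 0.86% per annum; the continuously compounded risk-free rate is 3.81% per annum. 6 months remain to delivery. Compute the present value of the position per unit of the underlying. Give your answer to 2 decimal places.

2287.17

Current fair forward for the remaining 6 months: F = S·e^((r − q)·T), (r − q) = 0.0381 − 0.0086 = 0.0295
F = 32616.7 · e^(0.0295 × 6/12) = 32616.7 × 1.01485932 = 33101.3620
Value of long forward = (F − K)·e^(−rT) = (33101.3620 − 30770.2) · e^(−0.0381·6/12)
= 2331.1620 × 0.98113030 = 2287.17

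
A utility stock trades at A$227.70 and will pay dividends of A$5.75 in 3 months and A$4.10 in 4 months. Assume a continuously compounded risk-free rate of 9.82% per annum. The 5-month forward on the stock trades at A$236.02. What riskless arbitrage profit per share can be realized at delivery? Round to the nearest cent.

PV(dividends) I = 5.75·e^(−0.0982·3/12) + 4.10·e^(−0.0982·4/12) = 9.5785
Fair forward F* = (S − I)·e^(rT) = (227.70 − 9.5785)·e^0.040917 = 218.1215 × 1.041766 = 227.2316
Market A$236.02 > fair 227.2316: forward overpriced → cash-and-carry (borrow at r, buy the stock and collect the dividends, short the forward).
Profit at T = |F_mkt − F*| = |236.02 − 227.2316| = A$8.79 per share

A$8.79 per share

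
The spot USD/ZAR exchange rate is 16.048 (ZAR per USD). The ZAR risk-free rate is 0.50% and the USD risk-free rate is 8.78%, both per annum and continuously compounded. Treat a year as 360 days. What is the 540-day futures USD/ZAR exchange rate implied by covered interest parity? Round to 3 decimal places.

F = S·e^((r_ZAR − r_USD)T) = 16.048 · e^((0.0050 − 0.0878) × 540/360)
= 16.048 · e^-0.124200 = 16.048 × 0.883203
F = 14.174 ZAR per USD

14.174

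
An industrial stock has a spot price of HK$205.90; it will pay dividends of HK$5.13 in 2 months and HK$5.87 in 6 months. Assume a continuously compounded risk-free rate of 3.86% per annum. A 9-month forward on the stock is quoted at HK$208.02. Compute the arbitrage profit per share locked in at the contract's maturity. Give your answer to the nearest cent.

HK$7.25 per share

PV(dividends) I = 5.13·e^(−0.0386·2/12) + 5.87·e^(−0.0386·6/12) = 10.8549
Fair forward F* = (S − I)·e^(rT) = (205.90 − 10.8549)·e^0.028950 = 195.0451 × 1.029373 = 200.7742
Market HK$208.02 > fair 200.7742: forward overpriced → cash-and-carry (borrow at r, buy the stock and collect the dividends, short the forward).
Profit at T = |F_mkt − F*| = |208.02 − 200.7742| = HK$7.25 per share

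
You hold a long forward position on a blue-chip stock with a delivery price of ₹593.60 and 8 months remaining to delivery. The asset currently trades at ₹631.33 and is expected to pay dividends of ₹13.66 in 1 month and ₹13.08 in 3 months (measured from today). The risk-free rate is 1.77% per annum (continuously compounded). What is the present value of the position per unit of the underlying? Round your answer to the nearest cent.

₹18.03

PV(remaining dividends) I = 13.66·e^(−0.0177·1/12) + 13.08·e^(−0.0177·3/12) = 26.6621
Current forward F = (S − I)·e^(rT) = (631.33 − 26.6621)·e^(0.0177·8/12) = 604.6679 × 1.011870 = 611.8453
Value (long) = (F − K)·e^(−rT) = (611.8453 − 593.60) × 0.988269 = 18.0313
Value = ₹18.03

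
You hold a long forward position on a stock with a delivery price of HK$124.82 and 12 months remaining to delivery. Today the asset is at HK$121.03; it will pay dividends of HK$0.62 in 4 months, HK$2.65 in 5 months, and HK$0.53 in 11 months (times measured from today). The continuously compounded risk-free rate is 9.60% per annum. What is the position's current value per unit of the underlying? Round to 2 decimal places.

HK$4.00

PV(remaining dividends) I = 0.62·e^(−0.0960·4/12) + 2.65·e^(−0.0960·5/12) + 0.53·e^(−0.0960·11/12) = 3.6319
Current forward F = (S − I)·e^(rT) = (121.03 − 3.6319)·e^(0.0960·12/12) = 117.3981 × 1.100759 = 129.2270
Value (long) = (F − K)·e^(−rT) = (129.2270 − 124.82) × 0.908464 = 4.0036
Value = HK$4.00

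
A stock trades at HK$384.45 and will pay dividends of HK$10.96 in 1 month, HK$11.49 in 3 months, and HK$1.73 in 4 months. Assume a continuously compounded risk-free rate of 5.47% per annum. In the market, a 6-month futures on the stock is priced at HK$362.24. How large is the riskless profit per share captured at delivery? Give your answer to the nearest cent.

HK$8.26 per share

PV(dividends) I = 10.96·e^(−0.0547·1/12) + 11.49·e^(−0.0547·3/12) + 1.73·e^(−0.0547·4/12) = 23.9428
Fair futures F* = (S − I)·e^(rT) = (384.45 − 23.9428)·e^0.027350 = 360.5072 × 1.027727 = 370.5030
Market HK$362.24 < fair 370.5030: forward underpriced → reverse cash-and-carry (short the stock, invest proceeds at r, pay the dividends, go long the forward).
Profit at T = |F_mkt − F*| = |362.24 − 370.5030| = HK$8.26 per share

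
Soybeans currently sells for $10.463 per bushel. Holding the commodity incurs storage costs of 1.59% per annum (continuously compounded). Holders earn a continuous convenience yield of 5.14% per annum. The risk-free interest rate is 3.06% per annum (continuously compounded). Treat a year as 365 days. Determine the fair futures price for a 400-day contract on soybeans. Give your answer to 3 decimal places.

Net carry = r + u − y = 0.0306 + 0.0159 − 0.0514 = -0.0049
F = S·e^((r+u−y)T) = 10.463 · e^(-0.0049 × 400/365) = 10.463 · e^-0.005370
= 10.463 × 0.994644 = $10.407 per bushel

$10.407 per bushel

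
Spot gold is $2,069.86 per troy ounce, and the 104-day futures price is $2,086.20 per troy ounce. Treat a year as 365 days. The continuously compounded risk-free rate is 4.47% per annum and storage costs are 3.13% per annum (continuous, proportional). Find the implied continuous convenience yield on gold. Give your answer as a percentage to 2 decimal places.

4.84%

F = S·e^((r+u−y)T) ⇒ (r+u−y) = ln(F/S)/T
ln(2086.20/2069.86) = 0.007863; /T ⇒ 0.027596
y = r + u − ln(F/S)/T = 0.0447 + 0.0313 − 0.027596 = 0.048404
y = 4.84%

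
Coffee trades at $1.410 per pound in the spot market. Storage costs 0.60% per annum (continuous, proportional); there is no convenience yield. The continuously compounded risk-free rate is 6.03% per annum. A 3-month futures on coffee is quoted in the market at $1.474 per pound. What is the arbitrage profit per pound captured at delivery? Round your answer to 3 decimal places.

$0.040 per pound

Fair futures: F* = S·e^(carry·T), with carry = (r + u) = 0.0603 + 0.0060 = 0.0663
F* = 1.410 · e^(0.0663 × 3/12) = 1.410 · e^0.016575 = 1.410 × 1.016713 = $1.4336
Market $1.474 > fair $1.4336: forward overpriced → cash-and-carry (buy spot, short the forward).
At maturity, profit = |F_mkt − F*| = |1.474 − 1.4336| = $0.040 per pound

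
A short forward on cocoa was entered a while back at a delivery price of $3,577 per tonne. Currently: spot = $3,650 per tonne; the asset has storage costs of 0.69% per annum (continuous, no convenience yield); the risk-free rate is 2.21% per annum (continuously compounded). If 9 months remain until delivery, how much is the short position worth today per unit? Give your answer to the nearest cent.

Current fair forward for the remaining 9 months: F = S·e^((r + u)·T), (r + u) = 0.0221 + 0.0069 = 0.0290
F = 3650 · e^(0.0290 × 9/12) = 3650 × 1.02198826 = 3730.2571
Value of long forward = (F − K)·e^(−rT) = (3730.2571 − 3577) · e^(−0.0221·9/12)
= 153.2571 × 0.98356161 = 150.74
Short position value = −(long value) = -$150.74

-$150.74 per tonne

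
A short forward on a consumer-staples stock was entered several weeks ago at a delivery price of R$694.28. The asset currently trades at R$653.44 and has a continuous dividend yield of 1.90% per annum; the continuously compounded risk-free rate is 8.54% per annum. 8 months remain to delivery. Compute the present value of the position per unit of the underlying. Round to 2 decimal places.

Current fair forward for the remaining 8 months: F = S·e^((r − q)·T), (r − q) = 0.0854 − 0.0190 = 0.0664
F = 653.44 · e^(0.0664 × 8/12) = 653.44 × 1.045261 = 683.0153
Value of long forward = (F − K)·e^(−rT) = (683.0153 − 694.28) · e^(−0.0854·8/12)
= -11.2647 × 0.944657 = -10.64
Short position value = −(long value) = R$10.64

R$10.64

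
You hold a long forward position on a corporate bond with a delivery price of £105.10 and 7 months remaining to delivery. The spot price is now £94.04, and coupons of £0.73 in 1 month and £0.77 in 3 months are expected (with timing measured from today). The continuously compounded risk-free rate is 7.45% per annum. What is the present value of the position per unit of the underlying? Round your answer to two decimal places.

PV(remaining coupons) I = 0.73·e^(−0.0745·1/12) + 0.77·e^(−0.0745·3/12) = 1.4813
Current forward F = (S − I)·e^(rT) = (94.04 − 1.4813)·e^(0.0745·7/12) = 92.5587 × 1.044416 = 96.6698
Value (long) = (F − K)·e^(−rT) = (96.6698 − 105.10) × 0.957472 = -8.0717
Value = -£8.07

-£8.07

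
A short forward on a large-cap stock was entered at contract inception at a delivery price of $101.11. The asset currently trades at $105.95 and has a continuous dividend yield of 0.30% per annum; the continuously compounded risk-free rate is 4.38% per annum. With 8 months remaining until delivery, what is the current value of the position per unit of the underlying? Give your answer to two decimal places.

-$7.54

Current fair forward for the remaining 8 months: F = S·e^((r − q)·T), (r − q) = 0.0438 − 0.0030 = 0.0408
F = 105.95 · e^(0.0408 × 8/12) = 105.95 × 1.027573 = 108.8714
Value of long forward = (F − K)·e^(−rT) = (108.8714 − 101.11) · e^(−0.0438·8/12)
= 7.7614 × 0.971222 = 7.54
Short position value = −(long value) = -$7.54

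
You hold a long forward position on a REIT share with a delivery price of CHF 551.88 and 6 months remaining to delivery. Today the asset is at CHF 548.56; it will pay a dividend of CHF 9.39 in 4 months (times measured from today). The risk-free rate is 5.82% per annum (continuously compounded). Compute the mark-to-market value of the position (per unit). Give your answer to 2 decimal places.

PV(remaining dividends) I = 9.39·e^(−0.0582·4/12) = 9.2096
Current forward F = (S − I)·e^(rT) = (548.56 − 9.2096)·e^(0.0582·6/12) = 539.3504 × 1.029528 = 555.2763
Value (long) = (F − K)·e^(−rT) = (555.2763 − 551.88) × 0.971319 = 3.2989
Value = CHF 3.30

CHF 3.30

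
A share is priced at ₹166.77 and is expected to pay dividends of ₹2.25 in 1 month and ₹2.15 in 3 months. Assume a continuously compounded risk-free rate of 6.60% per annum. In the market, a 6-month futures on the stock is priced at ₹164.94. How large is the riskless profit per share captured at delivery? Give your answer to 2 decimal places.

PV(dividends) I = 2.25·e^(−0.0660·1/12) + 2.15·e^(−0.0660·3/12) = 4.3525
Fair futures F* = (S − I)·e^(rT) = (166.77 − 4.3525)·e^0.033000 = 162.4175 × 1.033551 = 167.8668
Market ₹164.94 < fair 167.8668: forward underpriced → reverse cash-and-carry (short the stock, invest proceeds at r, pay the dividends, go long the forward).
Profit at T = |F_mkt − F*| = |164.94 − 167.8668| = ₹2.93 per share

₹2.93 per share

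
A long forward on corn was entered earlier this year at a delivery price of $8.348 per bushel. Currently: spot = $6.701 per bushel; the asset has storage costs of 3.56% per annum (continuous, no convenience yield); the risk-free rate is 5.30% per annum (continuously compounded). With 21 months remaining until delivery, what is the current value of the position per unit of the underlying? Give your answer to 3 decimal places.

Current fair forward for the remaining 21 months: F = S·e^((r + u)·T), (r + u) = 0.0530 + 0.0356 = 0.0886
F = 6.701 · e^(0.0886 × 21/12) = 6.701 × 1.167716 = 7.8249
Value of long forward = (F − K)·e^(−rT) = (7.8249 − 8.348) · e^(−0.0530·21/12)
= -0.5231 × 0.911421 = -0.477

-$0.477 per bushel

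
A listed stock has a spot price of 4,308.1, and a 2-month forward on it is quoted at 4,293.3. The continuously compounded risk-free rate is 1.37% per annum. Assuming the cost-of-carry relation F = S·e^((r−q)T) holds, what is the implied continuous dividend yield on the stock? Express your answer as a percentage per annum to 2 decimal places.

From F = S·e^((r−q)T): (r − q) = ln(F/S)/T
ln(4293.3/4308.1) = ln(0.996565) = -0.003441
(r − q) = -0.003441 / (2/12) = -0.020646
q = r − ln(F/S)/T = 0.0137 + 0.020646 = 0.034346
q = 3.43%

3.43%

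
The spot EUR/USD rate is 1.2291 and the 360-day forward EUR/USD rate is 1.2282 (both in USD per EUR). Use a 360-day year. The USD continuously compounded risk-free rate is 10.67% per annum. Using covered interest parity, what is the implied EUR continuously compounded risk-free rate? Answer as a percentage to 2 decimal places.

10.74%

F = S·e^((r_USD − r_EUR)T) ⇒ r_EUR = r_USD − ln(F/S)/T
ln(1.2282/1.2291) = -0.000733; /(360/360) = -0.000733
r_EUR = 0.1067 + 0.000733 = 0.107433
r_EUR = 10.74%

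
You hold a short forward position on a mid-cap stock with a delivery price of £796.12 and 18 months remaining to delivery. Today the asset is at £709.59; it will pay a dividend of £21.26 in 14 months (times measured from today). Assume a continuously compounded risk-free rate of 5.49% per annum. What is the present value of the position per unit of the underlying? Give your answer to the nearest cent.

£43.54

PV(remaining dividends) I = 21.26·e^(−0.0549·14/12) = 19.9410
Current forward F = (S − I)·e^(rT) = (709.59 − 19.9410)·e^(0.0549·18/12) = 689.6490 × 1.085836 = 748.8457
Value (long) = (F − K)·e^(−rT) = (748.8457 − 796.12) × 0.920950 = -43.5373
Short position value = −(long value) = £43.54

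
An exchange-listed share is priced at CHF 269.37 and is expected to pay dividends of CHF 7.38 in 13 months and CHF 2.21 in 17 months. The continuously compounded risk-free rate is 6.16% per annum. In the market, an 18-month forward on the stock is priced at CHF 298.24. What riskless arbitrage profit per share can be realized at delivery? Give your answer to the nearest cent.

CHF 12.59 per share

PV(dividends) I = 7.38·e^(−0.0616·13/12) + 2.21·e^(−0.0616·17/12) = 8.9289
Fair forward F* = (S − I)·e^(rT) = (269.37 − 8.9289)·e^0.092400 = 260.4411 × 1.096803 = 285.6526
Market CHF 298.24 > fair 285.6526: forward overpriced → cash-and-carry (borrow at r, buy the stock and collect the dividends, short the forward).
Profit at T = |F_mkt − F*| = |298.24 − 285.6526| = CHF 12.59 per share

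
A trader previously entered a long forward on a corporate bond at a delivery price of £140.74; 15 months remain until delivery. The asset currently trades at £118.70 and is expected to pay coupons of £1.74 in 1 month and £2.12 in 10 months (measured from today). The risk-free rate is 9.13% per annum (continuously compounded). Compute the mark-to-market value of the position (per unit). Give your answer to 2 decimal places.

-£10.55

PV(remaining coupons) I = 1.74·e^(−0.0913·1/12) + 2.12·e^(−0.0913·10/12) = 3.6915
Current forward F = (S − I)·e^(rT) = (118.70 − 3.6915)·e^(0.0913·15/12) = 115.0085 × 1.120892 = 128.9121
Value (long) = (F − K)·e^(−rT) = (128.9121 − 140.74) × 0.892146 = -10.5522
Value = -£10.55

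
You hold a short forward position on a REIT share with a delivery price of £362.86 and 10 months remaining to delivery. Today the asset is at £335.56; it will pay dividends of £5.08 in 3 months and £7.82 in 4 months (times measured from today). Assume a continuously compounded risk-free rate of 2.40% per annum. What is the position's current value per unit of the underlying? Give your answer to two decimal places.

£32.92

PV(remaining dividends) I = 5.08·e^(−0.0240·3/12) + 7.82·e^(−0.0240·4/12) = 12.8073
Current forward F = (S − I)·e^(rT) = (335.56 − 12.8073)·e^(0.0240·10/12) = 322.7527 × 1.020201 = 329.2726
Value (long) = (F − K)·e^(−rT) = (329.2726 − 362.86) × 0.980199 = -32.9223
Short position value = −(long value) = £32.92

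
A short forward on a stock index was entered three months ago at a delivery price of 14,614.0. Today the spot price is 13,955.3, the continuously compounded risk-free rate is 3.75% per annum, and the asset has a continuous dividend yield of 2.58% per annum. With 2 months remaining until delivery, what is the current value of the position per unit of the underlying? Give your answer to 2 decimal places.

627.53

Current fair forward for the remaining 2 months: F = S·e^((r − q)·T), (r − q) = 0.0375 − 0.0258 = 0.0117
F = 13955.3 · e^(0.0117 × 2/12) = 13955.3 × 1.00195190 = 13982.5394
Value of long forward = (F − K)·e^(−rT) = (13982.5394 − 14614.0) · e^(−0.0375·2/12)
= -631.4606 × 0.99376949 = -627.53
Short position value = −(long value) = 627.53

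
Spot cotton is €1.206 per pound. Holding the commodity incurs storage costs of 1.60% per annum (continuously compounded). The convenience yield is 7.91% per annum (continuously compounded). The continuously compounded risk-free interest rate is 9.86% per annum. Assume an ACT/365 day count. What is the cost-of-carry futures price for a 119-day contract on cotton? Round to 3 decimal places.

€1.220 per pound

Net carry = r + u − y = 0.0986 + 0.0160 − 0.0791 = 0.0355
F = S·e^((r+u−y)T) = 1.206 · e^(0.0355 × 119/365) = 1.206 · e^0.011574
= 1.206 × 1.011641 = €1.220 per pound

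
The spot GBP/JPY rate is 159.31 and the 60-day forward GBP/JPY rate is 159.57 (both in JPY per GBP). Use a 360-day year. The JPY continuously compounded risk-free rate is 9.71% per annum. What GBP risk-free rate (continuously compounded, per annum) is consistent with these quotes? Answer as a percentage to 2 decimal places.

8.73%

F = S·e^((r_JPY − r_GBP)T) ⇒ r_GBP = r_JPY − ln(F/S)/T
ln(159.57/159.31) = 0.001631; /(60/360) = 0.009786
r_GBP = 0.0971 − 0.009786 = 0.087314
r_GBP = 8.73%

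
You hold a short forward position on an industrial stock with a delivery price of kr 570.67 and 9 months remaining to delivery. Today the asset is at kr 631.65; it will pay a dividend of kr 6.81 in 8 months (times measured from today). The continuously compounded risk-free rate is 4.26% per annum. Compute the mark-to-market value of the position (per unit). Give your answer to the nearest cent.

-kr 72.31

PV(remaining dividends) I = 6.81·e^(−0.0426·8/12) = 6.6193
Current forward F = (S − I)·e^(rT) = (631.65 − 6.6193)·e^(0.0426·9/12) = 625.0307 × 1.032466 = 645.3229
Value (long) = (F − K)·e^(−rT) = (645.3229 − 570.67) × 0.968555 = 72.3054
Short position value = −(long value) = -kr 72.31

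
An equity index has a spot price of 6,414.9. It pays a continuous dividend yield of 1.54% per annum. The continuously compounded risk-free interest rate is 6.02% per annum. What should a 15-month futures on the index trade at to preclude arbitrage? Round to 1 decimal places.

F = S·e^((r − q)T) = 6414.9 · e^((0.0602 − 0.0154) × 15/12)
= 6414.9 · e^0.056000 = 6414.9 × 1.057598
F = 6,784.4

6,784.4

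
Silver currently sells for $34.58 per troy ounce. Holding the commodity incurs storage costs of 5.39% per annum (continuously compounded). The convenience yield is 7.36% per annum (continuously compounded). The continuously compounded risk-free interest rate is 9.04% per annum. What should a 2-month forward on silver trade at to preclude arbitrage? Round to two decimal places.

Net carry = r + u − y = 0.0904 + 0.0539 − 0.0736 = 0.0707
F = S·e^((r+u−y)T) = 34.58 · e^(0.0707 × 2/12) = 34.58 · e^0.011783
= 34.58 × 1.011853 = $34.99 per troy ounce

$34.99 per troy ounce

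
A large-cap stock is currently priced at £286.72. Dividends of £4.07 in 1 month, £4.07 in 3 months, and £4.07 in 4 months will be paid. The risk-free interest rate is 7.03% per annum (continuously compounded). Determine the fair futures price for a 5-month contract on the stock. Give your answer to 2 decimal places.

£282.86

PV(dividends) I = 4.07·e^(−0.0703·1/12) + 4.07·e^(−0.0703·3/12) + 4.07·e^(−0.0703·4/12)
I = 4.0462 + 3.9991 + 3.9757 = 12.0210
F = (S − I)·e^(rT) = (286.72 − 12.0210) · e^(0.0703·5/12)
= 274.6990 · e^0.029292 = 274.6990 × 1.029725 = £282.86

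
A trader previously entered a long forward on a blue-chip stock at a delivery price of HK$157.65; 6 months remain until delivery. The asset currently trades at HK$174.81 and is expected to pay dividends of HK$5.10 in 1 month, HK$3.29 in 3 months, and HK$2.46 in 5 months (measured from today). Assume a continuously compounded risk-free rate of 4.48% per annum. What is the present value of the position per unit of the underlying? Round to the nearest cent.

HK$9.90

PV(remaining dividends) I = 5.10·e^(−0.0448·1/12) + 3.29·e^(−0.0448·3/12) + 2.46·e^(−0.0448·5/12) = 10.7489
Current forward F = (S − I)·e^(rT) = (174.81 − 10.7489)·e^(0.0448·6/12) = 164.0611 × 1.022653 = 167.7776
Value (long) = (F − K)·e^(−rT) = (167.7776 − 157.65) × 0.977849 = 9.9033
Value = HK$9.90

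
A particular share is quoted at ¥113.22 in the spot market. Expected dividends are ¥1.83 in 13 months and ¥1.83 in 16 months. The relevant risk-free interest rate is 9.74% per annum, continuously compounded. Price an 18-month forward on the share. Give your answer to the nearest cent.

¥127.27

PV(dividends) I = 1.83·e^(−0.0974·13/12) + 1.83·e^(−0.0974·16/12)
I = 1.6467 + 1.6071 = 3.2538
F = (S − I)·e^(rT) = (113.22 − 3.2538) · e^(0.0974·18/12)
= 109.9662 · e^0.146100 = 109.9662 × 1.157312 = ¥127.27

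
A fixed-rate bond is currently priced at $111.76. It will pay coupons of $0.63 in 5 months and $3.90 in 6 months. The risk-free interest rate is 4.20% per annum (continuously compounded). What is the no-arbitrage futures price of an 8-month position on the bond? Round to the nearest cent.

PV(coupons) I = 0.63·e^(−0.0420·5/12) + 3.90·e^(−0.0420·6/12)
I = 0.6191 + 3.8190 = 4.4381
F = (S − I)·e^(rT) = (111.76 − 4.4381) · e^(0.0420·8/12)
= 107.3219 · e^0.028000 = 107.3219 × 1.028396 = $110.37

$110.37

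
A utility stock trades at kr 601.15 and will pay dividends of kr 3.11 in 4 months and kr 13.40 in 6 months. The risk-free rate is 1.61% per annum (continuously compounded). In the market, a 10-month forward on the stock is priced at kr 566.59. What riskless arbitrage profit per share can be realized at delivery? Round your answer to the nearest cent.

PV(dividends) I = 3.11·e^(−0.0161·4/12) + 13.40·e^(−0.0161·6/12) = 16.3859
Fair forward F* = (S − I)·e^(rT) = (601.15 − 16.3859)·e^0.013417 = 584.7641 × 1.013507 = 592.6625
Market kr 566.59 < fair 592.6625: forward underpriced → reverse cash-and-carry (short the stock, invest proceeds at r, pay the dividends, go long the forward).
Profit at T = |F_mkt − F*| = |566.59 − 592.6625| = kr 26.07 per share

kr 26.07 per share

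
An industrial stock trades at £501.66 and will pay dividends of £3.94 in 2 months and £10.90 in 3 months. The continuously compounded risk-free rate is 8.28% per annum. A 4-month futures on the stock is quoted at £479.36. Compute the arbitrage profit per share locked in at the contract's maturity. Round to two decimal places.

£21.37 per share

PV(dividends) I = 3.94·e^(−0.0828·2/12) + 10.90·e^(−0.0828·3/12) = 14.5627
Fair futures F* = (S − I)·e^(rT) = (501.66 − 14.5627)·e^0.027600 = 487.0973 × 1.027984 = 500.7282
Market £479.36 < fair 500.7282: forward underpriced → reverse cash-and-carry (short the stock, invest proceeds at r, pay the dividends, go long the forward).
Profit at T = |F_mkt − F*| = |479.36 − 500.7282| = £21.37 per share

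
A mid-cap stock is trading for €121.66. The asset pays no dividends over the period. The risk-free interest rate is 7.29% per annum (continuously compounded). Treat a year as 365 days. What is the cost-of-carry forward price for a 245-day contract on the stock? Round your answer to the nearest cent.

€127.76

F = S·e^(rT) = 121.66 · e^(0.0729 × 245/365)
= 121.66 · e^0.048933 = 121.66 × 1.050150
F = €127.76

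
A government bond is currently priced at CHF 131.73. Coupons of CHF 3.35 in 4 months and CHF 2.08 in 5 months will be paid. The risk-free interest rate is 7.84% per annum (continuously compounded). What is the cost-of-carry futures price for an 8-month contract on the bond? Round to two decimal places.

PV(coupons) I = 3.35·e^(−0.0784·4/12) + 2.08·e^(−0.0784·5/12)
I = 3.2636 + 2.0132 = 5.2768
F = (S − I)·e^(rT) = (131.73 − 5.2768) · e^(0.0784·8/12)
= 126.4532 · e^0.052267 = 126.4532 × 1.053657 = CHF 133.24

CHF 133.24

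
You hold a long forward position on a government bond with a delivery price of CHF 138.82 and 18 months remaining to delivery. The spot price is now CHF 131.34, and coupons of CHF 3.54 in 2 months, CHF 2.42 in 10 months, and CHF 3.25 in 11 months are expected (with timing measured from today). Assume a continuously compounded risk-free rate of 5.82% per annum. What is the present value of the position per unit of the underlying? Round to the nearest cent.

-CHF 4.77

PV(remaining coupons) I = 3.54·e^(−0.0582·2/12) + 2.42·e^(−0.0582·10/12) + 3.25·e^(−0.0582·11/12) = 8.8924
Current forward F = (S − I)·e^(rT) = (131.34 − 8.8924)·e^(0.0582·18/12) = 122.4476 × 1.091224 = 133.6178
Value (long) = (F − K)·e^(−rT) = (133.6178 − 138.82) × 0.916402 = -4.7673
Value = -CHF 4.77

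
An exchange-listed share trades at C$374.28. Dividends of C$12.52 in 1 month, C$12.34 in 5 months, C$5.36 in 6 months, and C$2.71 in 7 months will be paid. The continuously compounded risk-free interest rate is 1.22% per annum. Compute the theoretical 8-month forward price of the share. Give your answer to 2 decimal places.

C$344.27

PV(dividends) I = 12.52·e^(−0.0122·1/12) + 12.34·e^(−0.0122·5/12) + 5.36·e^(−0.0122·6/12) + 2.71·e^(−0.0122·7/12)
I = 12.5073 + 12.2774 + 5.3274 + 2.6908 = 32.8029
F = (S − I)·e^(rT) = (374.28 − 32.8029) · e^(0.0122·8/12)
= 341.4771 · e^0.008133 = 341.4771 × 1.008166 = C$344.27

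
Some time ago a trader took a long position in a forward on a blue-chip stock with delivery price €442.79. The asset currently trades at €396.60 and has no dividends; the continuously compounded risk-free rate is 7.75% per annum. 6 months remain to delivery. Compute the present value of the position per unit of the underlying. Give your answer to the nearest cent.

Current fair forward for the remaining 6 months: F = S·e^(r·T), r = 0.0775
F = 396.60 · e^(0.0775 × 6/12) = 396.60 × 1.039511 = 412.2701
Value of long forward = (F − K)·e^(−rT) = (412.2701 − 442.79) · e^(−0.0775·6/12)
= -30.5199 × 0.961991 = -29.36

-€29.36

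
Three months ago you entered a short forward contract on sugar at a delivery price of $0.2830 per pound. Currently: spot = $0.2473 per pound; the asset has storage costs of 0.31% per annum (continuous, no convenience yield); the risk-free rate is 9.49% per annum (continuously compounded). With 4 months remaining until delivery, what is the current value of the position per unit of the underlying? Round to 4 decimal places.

$0.0266 per pound

Current fair forward for the remaining 4 months: F = S·e^((r + u)·T), (r + u) = 0.0949 + 0.0031 = 0.0980
F = 0.2473 · e^(0.0980 × 4/12) = 0.2473 × 1.033206 = 0.2555
Value of long forward = (F − K)·e^(−rT) = (0.2555 − 0.2830) · e^(−0.0949·4/12)
= -0.0275 × 0.968862 = -0.0266
Short position value = −(long value) = $0.0266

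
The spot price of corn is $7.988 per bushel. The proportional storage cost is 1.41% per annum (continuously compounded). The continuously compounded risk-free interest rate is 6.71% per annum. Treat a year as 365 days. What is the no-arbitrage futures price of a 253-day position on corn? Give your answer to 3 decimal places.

Net carry = r + u − y = 0.0671 + 0.0141 − 0.0000 = 0.0812
F = S·e^((r+u−y)T) = 7.988 · e^(0.0812 × 253/365) = 7.988 · e^0.056284
= 7.988 × 1.057898 = $8.450 per bushel

$8.450 per bushel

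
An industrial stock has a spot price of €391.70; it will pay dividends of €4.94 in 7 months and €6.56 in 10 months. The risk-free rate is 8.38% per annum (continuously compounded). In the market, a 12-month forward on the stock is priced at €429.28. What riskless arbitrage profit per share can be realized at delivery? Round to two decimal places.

€15.11 per share

PV(dividends) I = 4.94·e^(−0.0838·7/12) + 6.56·e^(−0.0838·10/12) = 10.8218
Fair forward F* = (S − I)·e^(rT) = (391.70 − 10.8218)·e^0.083800 = 380.8782 × 1.087411 = 414.1711
Market €429.28 > fair 414.1711: forward overpriced → cash-and-carry (borrow at r, buy the stock and collect the dividends, short the forward).
Profit at T = |F_mkt − F*| = |429.28 − 414.1711| = €15.11 per share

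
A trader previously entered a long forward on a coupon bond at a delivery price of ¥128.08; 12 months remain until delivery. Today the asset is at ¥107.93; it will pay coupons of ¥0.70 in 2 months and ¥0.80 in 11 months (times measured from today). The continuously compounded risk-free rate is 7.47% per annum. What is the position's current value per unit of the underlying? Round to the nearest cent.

-¥12.37

PV(remaining coupons) I = 0.70·e^(−0.0747·2/12) + 0.80·e^(−0.0747·11/12) = 1.4384
Current forward F = (S − I)·e^(rT) = (107.93 − 1.4384)·e^(0.0747·12/12) = 106.4916 × 1.077561 = 114.7512
Value (long) = (F − K)·e^(−rT) = (114.7512 − 128.08) × 0.928022 = -12.3694
Value = -¥12.37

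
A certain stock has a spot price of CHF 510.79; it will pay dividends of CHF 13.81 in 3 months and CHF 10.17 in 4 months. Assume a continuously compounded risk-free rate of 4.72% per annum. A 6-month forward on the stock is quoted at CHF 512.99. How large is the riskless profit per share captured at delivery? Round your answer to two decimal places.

CHF 14.23 per share

PV(dividends) I = 13.81·e^(−0.0472·3/12) + 10.17·e^(−0.0472·4/12) = 23.6592
Fair forward F* = (S − I)·e^(rT) = (510.79 − 23.6592)·e^0.023600 = 487.1308 × 1.023881 = 498.7640
Market CHF 512.99 > fair 498.7640: forward overpriced → cash-and-carry (borrow at r, buy the stock and collect the dividends, short the forward).
Profit at T = |F_mkt − F*| = |512.99 − 498.7640| = CHF 14.23 per share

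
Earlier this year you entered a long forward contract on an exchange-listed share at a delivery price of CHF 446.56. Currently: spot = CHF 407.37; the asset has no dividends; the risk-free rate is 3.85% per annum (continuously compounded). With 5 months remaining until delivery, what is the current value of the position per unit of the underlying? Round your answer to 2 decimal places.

Current fair forward for the remaining 5 months: F = S·e^(r·T), r = 0.0385
F = 407.37 · e^(0.0385 × 5/12) = 407.37 × 1.016171 = 413.9576
Value of long forward = (F − K)·e^(−rT) = (413.9576 − 446.56) · e^(−0.0385·5/12)
= -32.6024 × 0.984086 = -32.08

-CHF 32.08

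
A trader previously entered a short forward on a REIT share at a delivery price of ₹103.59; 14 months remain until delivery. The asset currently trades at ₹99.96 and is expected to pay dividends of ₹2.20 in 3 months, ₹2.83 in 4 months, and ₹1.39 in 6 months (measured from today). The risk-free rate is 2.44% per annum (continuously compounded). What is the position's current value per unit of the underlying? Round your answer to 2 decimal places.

PV(remaining dividends) I = 2.20·e^(−0.0244·3/12) + 2.83·e^(−0.0244·4/12) + 1.39·e^(−0.0244·6/12) = 6.3668
Current forward F = (S − I)·e^(rT) = (99.96 − 6.3668)·e^(0.0244·14/12) = 93.5932 × 1.028876 = 96.2958
Value (long) = (F − K)·e^(−rT) = (96.2958 − 103.59) × 0.971935 = -7.0895
Short position value = −(long value) = ₹7.09

₹7.09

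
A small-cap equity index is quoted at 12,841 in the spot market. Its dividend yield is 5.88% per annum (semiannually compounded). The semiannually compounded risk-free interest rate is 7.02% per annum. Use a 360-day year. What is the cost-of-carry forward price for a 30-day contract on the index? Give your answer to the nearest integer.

F = S · (1+r/2)^(2T) / (1+q/2)^(2T)
= 12841 × 1.005766 / 1.004841 = 12841 × 1.000921
F = 12,853

12,853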